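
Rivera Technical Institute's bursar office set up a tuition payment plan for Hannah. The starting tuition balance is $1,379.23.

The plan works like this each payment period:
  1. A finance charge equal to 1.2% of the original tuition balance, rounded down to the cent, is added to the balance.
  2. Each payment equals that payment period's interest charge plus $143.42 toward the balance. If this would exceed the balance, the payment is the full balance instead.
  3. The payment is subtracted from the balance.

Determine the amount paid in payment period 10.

Payment period 1: opening $1,379.23; interest $16.55 → $1,395.78; payment $159.97; balance $1,235.81
Payment period 2: opening $1,235.81; interest $16.55 → $1,252.36; payment $159.97; balance $1,092.39
Payment period 3: opening $1,092.39; interest $16.55 → $1,108.94; payment $159.97; balance $948.97
Payment period 4: opening $948.97; interest $16.55 → $965.52; payment $159.97; balance $805.55
Payment period 5: opening $805.55; interest $16.55 → $822.10; payment $159.97; balance $662.13
Payment period 6: opening $662.13; interest $16.55 → $678.68; payment $159.97; balance $518.71
Payment period 7: opening $518.71; interest $16.55 → $535.26; payment $159.97; balance $375.29
Payment period 8: opening $375.29; interest $16.55 → $391.84; payment $159.97; balance $231.87
Payment period 9: opening $231.87; interest $16.55 → $248.42; payment $159.97; balance $88.45
Payment period 10: opening $88.45; interest $16.55 → $105.00; payment $105.00; balance $0.00

$105.00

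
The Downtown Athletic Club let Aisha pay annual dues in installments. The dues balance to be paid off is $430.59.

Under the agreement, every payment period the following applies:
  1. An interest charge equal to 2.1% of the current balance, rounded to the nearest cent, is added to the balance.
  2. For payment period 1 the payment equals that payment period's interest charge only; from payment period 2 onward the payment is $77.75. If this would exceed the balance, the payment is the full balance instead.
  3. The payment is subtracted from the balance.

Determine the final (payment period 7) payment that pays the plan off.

$73.84

Payment period 1: opening $430.59; interest $9.04 → $439.63; payment $9.04; balance $430.59
Payment period 2: opening $430.59; interest $9.04 → $439.63; payment $77.75; balance $361.88
Payment period 3: opening $361.88; interest $7.60 → $369.48; payment $77.75; balance $291.73
Payment period 4: opening $291.73; interest $6.13 → $297.86; payment $77.75; balance $220.11
Payment period 5: opening $220.11; interest $4.62 → $224.73; payment $77.75; balance $146.98
Payment period 6: opening $146.98; interest $3.09 → $150.07; payment $77.75; balance $72.32
Payment period 7: opening $72.32; interest $1.52 → $73.84; payment $73.84; balance $0.00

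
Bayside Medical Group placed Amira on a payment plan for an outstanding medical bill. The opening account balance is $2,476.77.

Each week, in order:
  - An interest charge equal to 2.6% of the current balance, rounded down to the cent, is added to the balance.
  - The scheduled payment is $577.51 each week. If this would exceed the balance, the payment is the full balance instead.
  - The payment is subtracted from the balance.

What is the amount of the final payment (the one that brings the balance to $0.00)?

$351.76

Week 1: $2,476.77 +$64.39 interest = $2,541.16; pay $577.51 → $1,963.65
Week 2: $1,963.65 +$51.05 interest = $2,014.70; pay $577.51 → $1,437.19
Week 3: $1,437.19 +$37.36 interest = $1,474.55; pay $577.51 → $897.04
Week 4: $897.04 +$23.32 interest = $920.36; pay $577.51 → $342.85
Week 5: $342.85 +$8.91 interest = $351.76; pay $351.76 → $0.00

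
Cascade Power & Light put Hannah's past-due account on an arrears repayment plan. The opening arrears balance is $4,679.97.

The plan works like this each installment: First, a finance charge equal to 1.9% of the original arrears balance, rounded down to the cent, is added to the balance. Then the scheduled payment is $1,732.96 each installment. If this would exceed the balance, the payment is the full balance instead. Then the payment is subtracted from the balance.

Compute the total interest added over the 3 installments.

# | Opening | Interest | Payment | End bal
1 | $4,679.97 | $88.91 | $1,732.96 | $3,035.92
2 | $3,035.92 | $88.91 | $1,732.96 | $1,391.87
3 | $1,391.87 | $88.91 | $1,480.78 | $0.00
Total interest: $88.91 + $88.91 + $88.91 = $266.73

$266.73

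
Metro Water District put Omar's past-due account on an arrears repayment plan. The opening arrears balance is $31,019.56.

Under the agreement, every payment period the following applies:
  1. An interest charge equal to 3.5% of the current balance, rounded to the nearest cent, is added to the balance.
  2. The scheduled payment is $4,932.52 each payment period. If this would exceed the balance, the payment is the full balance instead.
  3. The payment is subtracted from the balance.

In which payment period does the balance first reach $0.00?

8

Payment period 1: opening $31,019.56; interest $1,085.68 → $32,105.24; payment $4,932.52; balance $27,172.72
Payment period 2: opening $27,172.72; interest $951.05 → $28,123.77; payment $4,932.52; balance $23,191.25
Payment period 3: opening $23,191.25; interest $811.69 → $24,002.94; payment $4,932.52; balance $19,070.42
Payment period 4: opening $19,070.42; interest $667.46 → $19,737.88; payment $4,932.52; balance $14,805.36
Payment period 5: opening $14,805.36; interest $518.19 → $15,323.55; payment $4,932.52; balance $10,391.03
Payment period 6: opening $10,391.03; interest $363.69 → $10,754.72; payment $4,932.52; balance $5,822.20
Payment period 7: opening $5,822.20; interest $203.78 → $6,025.98; payment $4,932.52; balance $1,093.46
Payment period 8: opening $1,093.46; interest $38.27 → $1,131.73; payment $1,131.73; balance $0.00
Balance reaches $0.00 in payment period 8.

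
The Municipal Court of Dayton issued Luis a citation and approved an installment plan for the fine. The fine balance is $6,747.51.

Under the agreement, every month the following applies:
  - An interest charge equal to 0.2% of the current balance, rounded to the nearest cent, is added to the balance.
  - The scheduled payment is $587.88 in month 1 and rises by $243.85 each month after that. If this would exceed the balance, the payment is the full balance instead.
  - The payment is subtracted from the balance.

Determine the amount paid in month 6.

Month 1: $6,747.51 +$13.50 interest = $6,761.01; pay $587.88 → $6,173.13
Month 2: $6,173.13 +$12.35 interest = $6,185.48; pay $831.73 → $5,353.75
Month 3: $5,353.75 +$10.71 interest = $5,364.46; pay $1,075.58 → $4,288.88
Month 4: $4,288.88 +$8.58 interest = $4,297.46; pay $1,319.43 → $2,978.03
Month 5: $2,978.03 +$5.96 interest = $2,983.99; pay $1,563.28 → $1,420.71
Month 6: $1,420.71 +$2.84 interest = $1,423.55; pay $1,423.55 → $0.00

$1,423.55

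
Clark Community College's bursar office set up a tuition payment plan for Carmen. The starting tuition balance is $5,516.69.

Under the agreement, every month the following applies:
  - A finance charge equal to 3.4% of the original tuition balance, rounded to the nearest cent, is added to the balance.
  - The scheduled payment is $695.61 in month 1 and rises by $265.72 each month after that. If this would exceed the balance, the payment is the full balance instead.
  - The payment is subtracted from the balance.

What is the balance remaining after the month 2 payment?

$4,234.89

Month 1: opening $5,516.69; interest $187.57 → $5,704.26; payment $695.61; balance $5,008.65
Month 2: opening $5,008.65; interest $187.57 → $5,196.22; payment $961.33; balance $4,234.89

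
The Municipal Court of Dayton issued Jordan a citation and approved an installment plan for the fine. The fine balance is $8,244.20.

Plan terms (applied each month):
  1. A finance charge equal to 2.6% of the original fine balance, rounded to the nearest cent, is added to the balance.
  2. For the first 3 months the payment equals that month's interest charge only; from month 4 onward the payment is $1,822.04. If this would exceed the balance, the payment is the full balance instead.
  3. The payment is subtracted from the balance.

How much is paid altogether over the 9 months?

$10,173.35

# | Opening | Interest | Payment | End bal
1 | $8,244.20 | $214.35 | $214.35 | $8,244.20
2 | $8,244.20 | $214.35 | $214.35 | $8,244.20
3 | $8,244.20 | $214.35 | $214.35 | $8,244.20
4 | $8,244.20 | $214.35 | $1,822.04 | $6,636.51
5 | $6,636.51 | $214.35 | $1,822.04 | $5,028.82
6 | $5,028.82 | $214.35 | $1,822.04 | $3,421.13
7 | $3,421.13 | $214.35 | $1,822.04 | $1,813.44
8 | $1,813.44 | $214.35 | $1,822.04 | $205.75
9 | $205.75 | $214.35 | $420.10 | $0.00
Total paid: $10,173.35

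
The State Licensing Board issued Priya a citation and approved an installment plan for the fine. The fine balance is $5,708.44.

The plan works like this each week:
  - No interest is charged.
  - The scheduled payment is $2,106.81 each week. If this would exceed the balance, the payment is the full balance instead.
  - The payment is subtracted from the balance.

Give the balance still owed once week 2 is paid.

Week 1: $5,708.44 − $2,106.81 → $3,601.63
Week 2: $3,601.63 − $2,106.81 → $1,494.82

$1,494.82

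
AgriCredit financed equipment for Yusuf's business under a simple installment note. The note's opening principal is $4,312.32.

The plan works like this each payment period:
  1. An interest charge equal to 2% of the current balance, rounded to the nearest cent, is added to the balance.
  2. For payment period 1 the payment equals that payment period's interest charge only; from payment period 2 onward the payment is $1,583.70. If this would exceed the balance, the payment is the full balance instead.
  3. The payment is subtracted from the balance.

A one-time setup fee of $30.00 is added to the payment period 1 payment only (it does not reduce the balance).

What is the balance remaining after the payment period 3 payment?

$1,287.47

Payment period 1: opening $4,312.32; interest $86.25 → $4,398.57; payment $86.25 (+ $30.00 fee); balance $4,312.32
Payment period 2: opening $4,312.32; interest $86.25 → $4,398.57; payment $1,583.70; balance $2,814.87
Payment period 3: opening $2,814.87; interest $56.30 → $2,871.17; payment $1,583.70; balance $1,287.47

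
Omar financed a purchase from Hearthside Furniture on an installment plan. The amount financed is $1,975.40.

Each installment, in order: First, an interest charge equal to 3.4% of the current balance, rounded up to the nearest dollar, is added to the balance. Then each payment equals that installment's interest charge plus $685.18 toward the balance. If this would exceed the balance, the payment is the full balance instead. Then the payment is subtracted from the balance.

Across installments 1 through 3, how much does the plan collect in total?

$2,108.40

Installment 1: opening $1,975.40; interest $68.00 → $2,043.40; payment $753.18; balance $1,290.22
Installment 2: opening $1,290.22; interest $44.00 → $1,334.22; payment $729.18; balance $605.04
Installment 3: opening $605.04; interest $21.00 → $626.04; payment $626.04; balance $0.00
Total paid: $2,108.40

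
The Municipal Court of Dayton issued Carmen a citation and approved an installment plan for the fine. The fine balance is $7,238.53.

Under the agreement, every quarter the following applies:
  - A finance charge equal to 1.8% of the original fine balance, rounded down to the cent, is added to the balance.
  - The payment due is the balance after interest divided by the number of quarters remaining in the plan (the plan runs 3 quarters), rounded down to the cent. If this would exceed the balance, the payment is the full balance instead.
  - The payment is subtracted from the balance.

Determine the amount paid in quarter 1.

Quarter 1: opening $7,238.53; interest $130.29 → $7,368.82; payment $2,456.27; balance $4,912.55

$2,456.27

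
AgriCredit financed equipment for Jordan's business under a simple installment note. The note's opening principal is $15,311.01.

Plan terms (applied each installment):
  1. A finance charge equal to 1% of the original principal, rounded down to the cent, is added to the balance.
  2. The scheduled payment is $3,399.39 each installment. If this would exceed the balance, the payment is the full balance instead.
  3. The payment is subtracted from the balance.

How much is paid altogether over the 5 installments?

$16,076.56

Installment 1: $15,311.01 +$153.11 interest = $15,464.12; pay $3,399.39 → $12,064.73
Installment 2: $12,064.73 +$153.11 interest = $12,217.84; pay $3,399.39 → $8,818.45
Installment 3: $8,818.45 +$153.11 interest = $8,971.56; pay $3,399.39 → $5,572.17
Installment 4: $5,572.17 +$153.11 interest = $5,725.28; pay $3,399.39 → $2,325.89
Installment 5: $2,325.89 +$153.11 interest = $2,479.00; pay $2,479.00 → $0.00
Total paid: $16,076.56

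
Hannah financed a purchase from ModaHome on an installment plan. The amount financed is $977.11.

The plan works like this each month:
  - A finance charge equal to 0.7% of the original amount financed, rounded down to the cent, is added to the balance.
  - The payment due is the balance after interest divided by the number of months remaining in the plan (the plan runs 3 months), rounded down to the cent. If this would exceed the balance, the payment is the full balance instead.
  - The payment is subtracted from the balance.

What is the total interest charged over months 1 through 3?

$20.49

# | Opening | Interest | Payment | End bal
1 | $977.11 | $6.83 | $327.98 | $655.96
2 | $655.96 | $6.83 | $331.39 | $331.40
3 | $331.40 | $6.83 | $338.23 | $0.00
Total interest: $6.83 + $6.83 + $6.83 = $20.49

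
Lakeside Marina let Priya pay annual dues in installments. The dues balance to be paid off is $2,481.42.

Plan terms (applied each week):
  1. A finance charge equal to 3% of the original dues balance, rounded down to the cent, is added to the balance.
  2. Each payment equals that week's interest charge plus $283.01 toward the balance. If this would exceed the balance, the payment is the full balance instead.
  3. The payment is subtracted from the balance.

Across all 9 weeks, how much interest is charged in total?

$669.96

Week 1: opening $2,481.42; interest $74.44 → $2,555.86; payment $357.45; balance $2,198.41
Week 2: opening $2,198.41; interest $74.44 → $2,272.85; payment $357.45; balance $1,915.40
Week 3: opening $1,915.40; interest $74.44 → $1,989.84; payment $357.45; balance $1,632.39
Week 4: opening $1,632.39; interest $74.44 → $1,706.83; payment $357.45; balance $1,349.38
Week 5: opening $1,349.38; interest $74.44 → $1,423.82; payment $357.45; balance $1,066.37
Week 6: opening $1,066.37; interest $74.44 → $1,140.81; payment $357.45; balance $783.36
Week 7: opening $783.36; interest $74.44 → $857.80; payment $357.45; balance $500.35
Week 8: opening $500.35; interest $74.44 → $574.79; payment $357.45; balance $217.34
Week 9: opening $217.34; interest $74.44 → $291.78; payment $291.78; balance $0.00
Total interest: $74.44 + $74.44 + $74.44 + $74.44 + $74.44 + $74.44 + $74.44 + $74.44 + $74.44 = $669.96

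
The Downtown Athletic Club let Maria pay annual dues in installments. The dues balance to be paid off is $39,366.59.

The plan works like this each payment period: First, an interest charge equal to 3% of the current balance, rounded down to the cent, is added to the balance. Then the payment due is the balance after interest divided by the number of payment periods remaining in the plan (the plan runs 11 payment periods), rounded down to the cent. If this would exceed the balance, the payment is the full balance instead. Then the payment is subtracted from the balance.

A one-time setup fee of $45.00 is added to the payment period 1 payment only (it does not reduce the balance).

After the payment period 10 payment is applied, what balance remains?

# | Opening | Interest | Payment | Fee | End bal
1 | $39,366.59 | $1,180.99 | $3,686.14 | $45.00 | $36,861.44
2 | $36,861.44 | $1,105.84 | $3,796.72 | — | $34,170.56
3 | $34,170.56 | $1,025.11 | $3,910.63 | — | $31,285.04
4 | $31,285.04 | $938.55 | $4,027.94 | — | $28,195.65
5 | $28,195.65 | $845.86 | $4,148.78 | — | $24,892.73
6 | $24,892.73 | $746.78 | $4,273.25 | — | $21,366.26
7 | $21,366.26 | $640.98 | $4,401.44 | — | $17,605.80
8 | $17,605.80 | $528.17 | $4,533.49 | — | $13,600.48
9 | $13,600.48 | $408.01 | $4,669.49 | — | $9,339.00
10 | $9,339.00 | $280.17 | $4,809.58 | — | $4,809.59

$4,809.59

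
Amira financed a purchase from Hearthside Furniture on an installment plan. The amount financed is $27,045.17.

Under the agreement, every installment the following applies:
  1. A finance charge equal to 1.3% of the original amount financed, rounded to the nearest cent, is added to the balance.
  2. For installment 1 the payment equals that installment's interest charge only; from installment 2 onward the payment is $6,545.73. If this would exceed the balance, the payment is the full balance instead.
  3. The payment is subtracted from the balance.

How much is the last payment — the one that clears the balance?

$2,620.20

# | Opening | Interest | Payment | End bal
1 | $27,045.17 | $351.59 | $351.59 | $27,045.17
2 | $27,045.17 | $351.59 | $6,545.73 | $20,851.03
3 | $20,851.03 | $351.59 | $6,545.73 | $14,656.89
4 | $14,656.89 | $351.59 | $6,545.73 | $8,462.75
5 | $8,462.75 | $351.59 | $6,545.73 | $2,268.61
6 | $2,268.61 | $351.59 | $2,620.20 | $0.00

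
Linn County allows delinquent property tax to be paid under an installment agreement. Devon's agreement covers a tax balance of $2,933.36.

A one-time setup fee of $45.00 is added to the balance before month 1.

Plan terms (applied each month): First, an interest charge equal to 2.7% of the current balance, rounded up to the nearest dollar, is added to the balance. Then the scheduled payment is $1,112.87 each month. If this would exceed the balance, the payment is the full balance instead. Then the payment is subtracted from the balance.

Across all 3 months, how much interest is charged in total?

$158.00

Month 1: opening $2,978.36; interest $81.00 → $3,059.36; payment $1,112.87; balance $1,946.49
Month 2: opening $1,946.49; interest $53.00 → $1,999.49; payment $1,112.87; balance $886.62
Month 3: opening $886.62; interest $24.00 → $910.62; payment $910.62; balance $0.00
Total interest: $81.00 + $53.00 + $24.00 = $158.00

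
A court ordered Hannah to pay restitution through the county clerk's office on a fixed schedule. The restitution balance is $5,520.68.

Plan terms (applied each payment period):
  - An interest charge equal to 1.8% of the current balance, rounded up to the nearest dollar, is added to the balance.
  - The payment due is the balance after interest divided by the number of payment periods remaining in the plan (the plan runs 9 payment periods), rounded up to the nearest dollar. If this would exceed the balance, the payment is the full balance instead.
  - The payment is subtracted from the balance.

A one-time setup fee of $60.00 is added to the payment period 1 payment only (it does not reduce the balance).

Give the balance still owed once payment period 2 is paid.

Payment period 1: opening $5,520.68; interest $100.00 → $5,620.68; payment $625.00 (+ $60.00 fee); balance $4,995.68
Payment period 2: opening $4,995.68; interest $90.00 → $5,085.68; payment $636.00; balance $4,449.68

$4,449.68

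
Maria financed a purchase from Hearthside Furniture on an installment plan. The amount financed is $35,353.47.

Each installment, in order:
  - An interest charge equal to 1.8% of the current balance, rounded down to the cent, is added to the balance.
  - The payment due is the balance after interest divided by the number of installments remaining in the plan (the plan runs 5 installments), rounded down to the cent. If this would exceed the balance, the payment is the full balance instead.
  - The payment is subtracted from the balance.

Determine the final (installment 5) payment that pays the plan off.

$7,730.37

Installment 1: $35,353.47 +$636.36 interest = $35,989.83; pay $7,197.96 → $28,791.87
Installment 2: $28,791.87 +$518.25 interest = $29,310.12; pay $7,327.53 → $21,982.59
Installment 3: $21,982.59 +$395.68 interest = $22,378.27; pay $7,459.42 → $14,918.85
Installment 4: $14,918.85 +$268.53 interest = $15,187.38; pay $7,593.69 → $7,593.69
Installment 5: $7,593.69 +$136.68 interest = $7,730.37; pay $7,730.37 → $0.00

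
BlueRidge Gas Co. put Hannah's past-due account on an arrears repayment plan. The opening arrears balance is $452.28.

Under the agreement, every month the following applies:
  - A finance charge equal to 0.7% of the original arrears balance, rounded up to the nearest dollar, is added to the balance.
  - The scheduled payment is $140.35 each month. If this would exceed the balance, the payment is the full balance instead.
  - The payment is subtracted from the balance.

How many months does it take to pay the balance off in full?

Month 1: opening $452.28; interest $4.00 → $456.28; payment $140.35; balance $315.93
Month 2: opening $315.93; interest $4.00 → $319.93; payment $140.35; balance $179.58
Month 3: opening $179.58; interest $4.00 → $183.58; payment $140.35; balance $43.23
Month 4: opening $43.23; interest $4.00 → $47.23; payment $47.23; balance $0.00
Balance reaches $0.00 in month 4.

4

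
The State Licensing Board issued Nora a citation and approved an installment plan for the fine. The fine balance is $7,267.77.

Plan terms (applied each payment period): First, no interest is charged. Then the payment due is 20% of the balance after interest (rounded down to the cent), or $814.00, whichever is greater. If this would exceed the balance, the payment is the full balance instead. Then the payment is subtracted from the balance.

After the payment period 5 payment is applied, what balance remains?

# | Opening | Payment | End bal
1 | $7,267.77 | $1,453.55 | $5,814.22
2 | $5,814.22 | $1,162.84 | $4,651.38
3 | $4,651.38 | $930.27 | $3,721.11
4 | $3,721.11 | $814.00 | $2,907.11
5 | $2,907.11 | $814.00 | $2,093.11

$2,093.11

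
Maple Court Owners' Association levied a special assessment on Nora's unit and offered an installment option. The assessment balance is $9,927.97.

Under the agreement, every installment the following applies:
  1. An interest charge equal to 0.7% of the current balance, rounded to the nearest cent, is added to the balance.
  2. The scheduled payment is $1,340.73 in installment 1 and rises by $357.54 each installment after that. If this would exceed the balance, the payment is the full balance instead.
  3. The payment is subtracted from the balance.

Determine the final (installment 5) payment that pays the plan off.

# | Opening | Interest | Payment | End bal
1 | $9,927.97 | $69.50 | $1,340.73 | $8,656.74
2 | $8,656.74 | $60.60 | $1,698.27 | $7,019.07
3 | $7,019.07 | $49.13 | $2,055.81 | $5,012.39
4 | $5,012.39 | $35.09 | $2,413.35 | $2,634.13
5 | $2,634.13 | $18.44 | $2,652.57 | $0.00

$2,652.57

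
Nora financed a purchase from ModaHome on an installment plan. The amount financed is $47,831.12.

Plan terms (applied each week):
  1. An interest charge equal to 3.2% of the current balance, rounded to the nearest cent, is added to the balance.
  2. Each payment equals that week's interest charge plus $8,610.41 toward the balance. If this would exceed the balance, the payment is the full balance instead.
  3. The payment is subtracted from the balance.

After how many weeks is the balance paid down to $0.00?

6

# | Opening | Interest | Payment | End bal
1 | $47,831.12 | $1,530.60 | $10,141.01 | $39,220.71
2 | $39,220.71 | $1,255.06 | $9,865.47 | $30,610.30
3 | $30,610.30 | $979.53 | $9,589.94 | $21,999.89
4 | $21,999.89 | $704.00 | $9,314.41 | $13,389.48
5 | $13,389.48 | $428.46 | $9,038.87 | $4,779.07
6 | $4,779.07 | $152.93 | $4,932.00 | $0.00
Balance reaches $0.00 in week 6.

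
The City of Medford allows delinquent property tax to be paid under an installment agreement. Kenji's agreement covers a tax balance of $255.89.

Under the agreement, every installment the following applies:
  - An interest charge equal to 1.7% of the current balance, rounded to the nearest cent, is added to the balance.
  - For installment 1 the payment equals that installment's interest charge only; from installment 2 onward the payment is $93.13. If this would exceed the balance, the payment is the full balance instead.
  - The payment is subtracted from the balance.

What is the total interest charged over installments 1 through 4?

$12.85

# | Opening | Interest | Payment | End bal
1 | $255.89 | $4.35 | $4.35 | $255.89
2 | $255.89 | $4.35 | $93.13 | $167.11
3 | $167.11 | $2.84 | $93.13 | $76.82
4 | $76.82 | $1.31 | $78.13 | $0.00
Total interest: $4.35 + $4.35 + $2.84 + $1.31 = $12.85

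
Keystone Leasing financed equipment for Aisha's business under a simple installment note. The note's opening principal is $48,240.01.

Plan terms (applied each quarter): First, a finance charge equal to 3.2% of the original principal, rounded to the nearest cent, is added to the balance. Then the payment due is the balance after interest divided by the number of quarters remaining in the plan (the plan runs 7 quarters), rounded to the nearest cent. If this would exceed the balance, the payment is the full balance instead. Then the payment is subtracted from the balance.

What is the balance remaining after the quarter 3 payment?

$30,711.88

Quarter 1: opening $48,240.01; interest $1,543.68 → $49,783.69; payment $7,111.96; balance $42,671.73
Quarter 2: opening $42,671.73; interest $1,543.68 → $44,215.41; payment $7,369.24; balance $36,846.17
Quarter 3: opening $36,846.17; interest $1,543.68 → $38,389.85; payment $7,677.97; balance $30,711.88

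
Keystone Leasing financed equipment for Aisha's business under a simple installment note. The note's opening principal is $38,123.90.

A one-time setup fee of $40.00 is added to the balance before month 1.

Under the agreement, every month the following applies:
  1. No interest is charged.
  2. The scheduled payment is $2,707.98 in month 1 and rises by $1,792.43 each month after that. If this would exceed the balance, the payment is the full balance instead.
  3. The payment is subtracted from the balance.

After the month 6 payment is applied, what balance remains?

$0.00

# | Opening | Payment | End bal
1 | $38,163.90 | $2,707.98 | $35,455.92
2 | $35,455.92 | $4,500.41 | $30,955.51
3 | $30,955.51 | $6,292.84 | $24,662.67
4 | $24,662.67 | $8,085.27 | $16,577.40
5 | $16,577.40 | $9,877.70 | $6,699.70
6 | $6,699.70 | $6,699.70 | $0.00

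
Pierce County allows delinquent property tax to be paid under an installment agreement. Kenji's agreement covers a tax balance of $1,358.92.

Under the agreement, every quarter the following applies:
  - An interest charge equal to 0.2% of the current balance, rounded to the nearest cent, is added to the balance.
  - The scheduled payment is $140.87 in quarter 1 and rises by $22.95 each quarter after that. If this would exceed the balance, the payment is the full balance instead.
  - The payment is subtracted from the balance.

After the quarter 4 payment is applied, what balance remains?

Quarter 1: $1,358.92 +$2.72 interest = $1,361.64; pay $140.87 → $1,220.77
Quarter 2: $1,220.77 +$2.44 interest = $1,223.21; pay $163.82 → $1,059.39
Quarter 3: $1,059.39 +$2.12 interest = $1,061.51; pay $186.77 → $874.74
Quarter 4: $874.74 +$1.75 interest = $876.49; pay $209.72 → $666.77

$666.77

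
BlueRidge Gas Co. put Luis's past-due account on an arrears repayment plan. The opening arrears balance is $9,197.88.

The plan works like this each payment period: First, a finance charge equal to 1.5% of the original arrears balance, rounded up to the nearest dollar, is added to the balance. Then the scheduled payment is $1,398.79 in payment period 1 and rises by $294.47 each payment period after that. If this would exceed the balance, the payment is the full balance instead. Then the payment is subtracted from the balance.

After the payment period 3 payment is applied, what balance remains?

Payment period 1: opening $9,197.88; interest $138.00 → $9,335.88; payment $1,398.79; balance $7,937.09
Payment period 2: opening $7,937.09; interest $138.00 → $8,075.09; payment $1,693.26; balance $6,381.83
Payment period 3: opening $6,381.83; interest $138.00 → $6,519.83; payment $1,987.73; balance $4,532.10

$4,532.10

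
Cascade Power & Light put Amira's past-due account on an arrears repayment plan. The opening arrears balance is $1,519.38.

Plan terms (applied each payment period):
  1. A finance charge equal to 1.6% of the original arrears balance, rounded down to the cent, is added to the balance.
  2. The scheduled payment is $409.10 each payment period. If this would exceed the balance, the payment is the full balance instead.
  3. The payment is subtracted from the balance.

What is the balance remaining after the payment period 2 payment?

# | Opening | Interest | Payment | End bal
1 | $1,519.38 | $24.31 | $409.10 | $1,134.59
2 | $1,134.59 | $24.31 | $409.10 | $749.80

$749.80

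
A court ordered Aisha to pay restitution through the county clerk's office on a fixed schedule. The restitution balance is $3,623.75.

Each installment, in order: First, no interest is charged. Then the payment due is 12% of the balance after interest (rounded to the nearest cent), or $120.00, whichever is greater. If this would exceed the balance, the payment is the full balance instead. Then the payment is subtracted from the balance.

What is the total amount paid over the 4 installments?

# | Opening | Payment | End bal
1 | $3,623.75 | $434.85 | $3,188.90
2 | $3,188.90 | $382.67 | $2,806.23
3 | $2,806.23 | $336.75 | $2,469.48
4 | $2,469.48 | $296.34 | $2,173.14
Total paid: $1,450.61

$1,450.61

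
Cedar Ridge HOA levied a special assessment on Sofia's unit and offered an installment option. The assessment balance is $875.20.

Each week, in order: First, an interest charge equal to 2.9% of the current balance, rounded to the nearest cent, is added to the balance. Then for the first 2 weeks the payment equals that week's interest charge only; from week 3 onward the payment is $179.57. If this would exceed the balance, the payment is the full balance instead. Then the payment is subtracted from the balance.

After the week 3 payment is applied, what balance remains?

$721.01

# | Opening | Interest | Payment | End bal
1 | $875.20 | $25.38 | $25.38 | $875.20
2 | $875.20 | $25.38 | $25.38 | $875.20
3 | $875.20 | $25.38 | $179.57 | $721.01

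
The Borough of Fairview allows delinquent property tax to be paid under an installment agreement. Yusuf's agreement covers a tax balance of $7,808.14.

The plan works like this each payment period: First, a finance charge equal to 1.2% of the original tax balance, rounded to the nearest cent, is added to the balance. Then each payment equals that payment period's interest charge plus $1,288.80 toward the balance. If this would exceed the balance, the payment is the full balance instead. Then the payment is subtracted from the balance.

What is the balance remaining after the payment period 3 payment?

$3,941.74

Payment period 1: opening $7,808.14; interest $93.70 → $7,901.84; payment $1,382.50; balance $6,519.34
Payment period 2: opening $6,519.34; interest $93.70 → $6,613.04; payment $1,382.50; balance $5,230.54
Payment period 3: opening $5,230.54; interest $93.70 → $5,324.24; payment $1,382.50; balance $3,941.74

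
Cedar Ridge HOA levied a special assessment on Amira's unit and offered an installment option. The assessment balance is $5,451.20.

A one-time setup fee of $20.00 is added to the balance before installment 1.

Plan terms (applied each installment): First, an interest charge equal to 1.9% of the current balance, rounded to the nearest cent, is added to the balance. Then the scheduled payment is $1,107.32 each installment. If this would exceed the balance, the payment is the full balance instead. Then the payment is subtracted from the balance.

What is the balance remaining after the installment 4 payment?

$1,341.89

Installment 1: $5,471.20 +$103.95 interest = $5,575.15; pay $1,107.32 → $4,467.83
Installment 2: $4,467.83 +$84.89 interest = $4,552.72; pay $1,107.32 → $3,445.40
Installment 3: $3,445.40 +$65.46 interest = $3,510.86; pay $1,107.32 → $2,403.54
Installment 4: $2,403.54 +$45.67 interest = $2,449.21; pay $1,107.32 → $1,341.89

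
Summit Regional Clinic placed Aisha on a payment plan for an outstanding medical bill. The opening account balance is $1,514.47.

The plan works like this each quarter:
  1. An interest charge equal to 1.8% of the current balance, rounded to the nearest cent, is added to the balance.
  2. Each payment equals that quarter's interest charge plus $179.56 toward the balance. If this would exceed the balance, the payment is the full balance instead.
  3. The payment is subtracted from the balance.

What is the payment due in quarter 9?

Quarter 1: opening $1,514.47; interest $27.26 → $1,541.73; payment $206.82; balance $1,334.91
Quarter 2: opening $1,334.91; interest $24.03 → $1,358.94; payment $203.59; balance $1,155.35
Quarter 3: opening $1,155.35; interest $20.80 → $1,176.15; payment $200.36; balance $975.79
Quarter 4: opening $975.79; interest $17.56 → $993.35; payment $197.12; balance $796.23
Quarter 5: opening $796.23; interest $14.33 → $810.56; payment $193.89; balance $616.67
Quarter 6: opening $616.67; interest $11.10 → $627.77; payment $190.66; balance $437.11
Quarter 7: opening $437.11; interest $7.87 → $444.98; payment $187.43; balance $257.55
Quarter 8: opening $257.55; interest $4.64 → $262.19; payment $184.20; balance $77.99
Quarter 9: opening $77.99; interest $1.40 → $79.39; payment $79.39; balance $0.00

$79.39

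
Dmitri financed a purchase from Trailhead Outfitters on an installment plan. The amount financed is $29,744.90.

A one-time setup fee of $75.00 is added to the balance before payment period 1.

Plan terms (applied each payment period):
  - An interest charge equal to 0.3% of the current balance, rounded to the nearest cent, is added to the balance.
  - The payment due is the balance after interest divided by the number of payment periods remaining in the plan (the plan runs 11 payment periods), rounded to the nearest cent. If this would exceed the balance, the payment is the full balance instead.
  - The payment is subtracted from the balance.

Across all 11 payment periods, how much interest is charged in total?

$542.16

Payment period 1: $29,819.90 +$89.46 interest = $29,909.36; pay $2,719.03 → $27,190.33
Payment period 2: $27,190.33 +$81.57 interest = $27,271.90; pay $2,727.19 → $24,544.71
Payment period 3: $24,544.71 +$73.63 interest = $24,618.34; pay $2,735.37 → $21,882.97
Payment period 4: $21,882.97 +$65.65 interest = $21,948.62; pay $2,743.58 → $19,205.04
Payment period 5: $19,205.04 +$57.62 interest = $19,262.66; pay $2,751.81 → $16,510.85
Payment period 6: $16,510.85 +$49.53 interest = $16,560.38; pay $2,760.06 → $13,800.32
Payment period 7: $13,800.32 +$41.40 interest = $13,841.72; pay $2,768.34 → $11,073.38
Payment period 8: $11,073.38 +$33.22 interest = $11,106.60; pay $2,776.65 → $8,329.95
Payment period 9: $8,329.95 +$24.99 interest = $8,354.94; pay $2,784.98 → $5,569.96
Payment period 10: $5,569.96 +$16.71 interest = $5,586.67; pay $2,793.34 → $2,793.33
Payment period 11: $2,793.33 +$8.38 interest = $2,801.71; pay $2,801.71 → $0.00
Total interest: $89.46 + $81.57 + $73.63 + $65.65 + $57.62 + $49.53 + $41.40 + $33.22 + $24.99 + $16.71 + $8.38 = $542.16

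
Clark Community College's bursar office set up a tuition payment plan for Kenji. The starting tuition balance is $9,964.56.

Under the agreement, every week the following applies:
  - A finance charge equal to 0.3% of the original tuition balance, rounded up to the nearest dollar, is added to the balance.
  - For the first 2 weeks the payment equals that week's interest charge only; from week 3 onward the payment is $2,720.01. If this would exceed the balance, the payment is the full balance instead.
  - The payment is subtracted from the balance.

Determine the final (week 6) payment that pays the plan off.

$1,924.53

Week 1: $9,964.56 +$30.00 interest = $9,994.56; pay $30.00 → $9,964.56
Week 2: $9,964.56 +$30.00 interest = $9,994.56; pay $30.00 → $9,964.56
Week 3: $9,964.56 +$30.00 interest = $9,994.56; pay $2,720.01 → $7,274.55
Week 4: $7,274.55 +$30.00 interest = $7,304.55; pay $2,720.01 → $4,584.54
Week 5: $4,584.54 +$30.00 interest = $4,614.54; pay $2,720.01 → $1,894.53
Week 6: $1,894.53 +$30.00 interest = $1,924.53; pay $1,924.53 → $0.00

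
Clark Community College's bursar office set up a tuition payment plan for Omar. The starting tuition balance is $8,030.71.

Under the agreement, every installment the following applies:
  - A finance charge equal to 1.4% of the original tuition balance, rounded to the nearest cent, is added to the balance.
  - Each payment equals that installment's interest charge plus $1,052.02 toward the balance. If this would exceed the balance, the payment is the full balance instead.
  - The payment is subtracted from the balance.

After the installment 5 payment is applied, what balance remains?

$2,770.61

Installment 1: opening $8,030.71; interest $112.43 → $8,143.14; payment $1,164.45; balance $6,978.69
Installment 2: opening $6,978.69; interest $112.43 → $7,091.12; payment $1,164.45; balance $5,926.67
Installment 3: opening $5,926.67; interest $112.43 → $6,039.10; payment $1,164.45; balance $4,874.65
Installment 4: opening $4,874.65; interest $112.43 → $4,987.08; payment $1,164.45; balance $3,822.63
Installment 5: opening $3,822.63; interest $112.43 → $3,935.06; payment $1,164.45; balance $2,770.61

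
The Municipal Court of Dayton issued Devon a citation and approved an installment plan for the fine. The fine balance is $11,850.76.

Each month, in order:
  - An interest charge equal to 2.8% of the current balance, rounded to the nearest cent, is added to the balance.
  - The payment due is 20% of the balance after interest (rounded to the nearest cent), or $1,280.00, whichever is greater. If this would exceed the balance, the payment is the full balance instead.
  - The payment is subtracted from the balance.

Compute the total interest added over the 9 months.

# | Opening | Interest | Payment | End bal
1 | $11,850.76 | $331.82 | $2,436.52 | $9,746.06
2 | $9,746.06 | $272.89 | $2,003.79 | $8,015.16
3 | $8,015.16 | $224.42 | $1,647.92 | $6,591.66
4 | $6,591.66 | $184.57 | $1,355.25 | $5,420.98
5 | $5,420.98 | $151.79 | $1,280.00 | $4,292.77
6 | $4,292.77 | $120.20 | $1,280.00 | $3,132.97
7 | $3,132.97 | $87.72 | $1,280.00 | $1,940.69
8 | $1,940.69 | $54.34 | $1,280.00 | $715.03
9 | $715.03 | $20.02 | $735.05 | $0.00
Total interest: $331.82 + $272.89 + $224.42 + $184.57 + $151.79 + $120.20 + $87.72 + $54.34 + $20.02 = $1,447.77

$1,447.77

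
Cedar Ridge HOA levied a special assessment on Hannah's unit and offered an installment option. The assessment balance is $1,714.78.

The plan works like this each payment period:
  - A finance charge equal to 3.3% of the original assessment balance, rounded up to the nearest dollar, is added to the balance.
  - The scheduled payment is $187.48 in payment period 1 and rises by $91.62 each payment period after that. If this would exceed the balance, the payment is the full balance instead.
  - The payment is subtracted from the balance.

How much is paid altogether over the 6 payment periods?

Payment period 1: opening $1,714.78; interest $57.00 → $1,771.78; payment $187.48; balance $1,584.30
Payment period 2: opening $1,584.30; interest $57.00 → $1,641.30; payment $279.10; balance $1,362.20
Payment period 3: opening $1,362.20; interest $57.00 → $1,419.20; payment $370.72; balance $1,048.48
Payment period 4: opening $1,048.48; interest $57.00 → $1,105.48; payment $462.34; balance $643.14
Payment period 5: opening $643.14; interest $57.00 → $700.14; payment $553.96; balance $146.18
Payment period 6: opening $146.18; interest $57.00 → $203.18; payment $203.18; balance $0.00
Total paid: $2,056.78

$2,056.78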